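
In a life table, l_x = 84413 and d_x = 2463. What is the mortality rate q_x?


q_x = d_x / l_x
= 2463 / 84413
= 0.0292


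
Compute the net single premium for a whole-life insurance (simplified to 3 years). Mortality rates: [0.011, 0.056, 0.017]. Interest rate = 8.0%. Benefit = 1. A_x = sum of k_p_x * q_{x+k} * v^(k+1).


v = 0.925926
Year 0: k_p_x=1.0, q=0.011, term=0.010185
Year 1: k_p_x=0.989, q=0.056, term=0.047483
Year 2: k_p_x=0.933616, q=0.017, term=0.012599
A_x = 0.0703


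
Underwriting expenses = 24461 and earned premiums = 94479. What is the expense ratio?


Expense ratio = expenses / premiums
= 24461 / 94479
= 0.2589


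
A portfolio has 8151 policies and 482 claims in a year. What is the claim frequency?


frequency = claims / policies
= 482 / 8151
= 0.0591


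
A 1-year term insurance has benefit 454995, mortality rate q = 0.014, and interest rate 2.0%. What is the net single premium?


NSP = benefit * q * v
v = 1/(1+i) = 0.980392
NSP = 454995 * 0.014 * 0.980392
= 6245.0294


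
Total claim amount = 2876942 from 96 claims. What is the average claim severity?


severity = total / number
= 2876942 / 96
= 29968.1458


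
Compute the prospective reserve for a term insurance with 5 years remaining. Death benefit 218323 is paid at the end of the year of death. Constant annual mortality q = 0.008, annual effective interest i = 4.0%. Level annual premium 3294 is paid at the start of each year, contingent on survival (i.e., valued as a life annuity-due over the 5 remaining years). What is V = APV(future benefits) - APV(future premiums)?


v = 1/(1+i) = 0.961538
APV(future benefits) per unit = sum_{k=0}^{4} k_p_x * q * v^(k+1) = 0.035071
APV(future benefits) = 218323 * 0.035071 = 7656.8836
Life annuity-due factor ä_{x:5} = sum_{k=0}^{4} k_p_x * v^k = 4.559276
APV(future premiums) = 3294 * 4.559276 = 15018.256
V = 7656.8836 - 15018.256
= -7361.3724


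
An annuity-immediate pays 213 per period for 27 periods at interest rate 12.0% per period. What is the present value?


PV = PMT * (1 - (1+i)^(-n)) / i
= 213 * (1 - (1+0.12)^(-27)) / 0.12
= 213 * (1 - 0.046894) / 0.12
= 213 * 7.942554
= 1691.7639


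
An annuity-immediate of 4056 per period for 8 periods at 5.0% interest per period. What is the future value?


FV = PMT * ((1+i)^n - 1) / i
= 4056 * ((1.05)^8 - 1) / 0.05
= 4056 * (1.477455 - 1) / 0.05
= 38731.1856


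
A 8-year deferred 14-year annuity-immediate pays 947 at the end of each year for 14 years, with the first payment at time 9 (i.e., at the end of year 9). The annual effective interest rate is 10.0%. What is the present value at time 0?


PV at time 8 of the 14-year annuity-immediate:
a_n = 947 * (1-(1+0.1)^(-14))/0.1 = 6976.253
Discount back 8 years to time 0:
PV = 6976.253 * (1+0.1)^(-8)
= 6976.253 * 0.466507
= 3254.4735


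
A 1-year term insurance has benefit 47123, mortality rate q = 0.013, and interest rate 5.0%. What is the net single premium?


NSP = benefit * q * v
v = 1/(1+i) = 0.952381
NSP = 47123 * 0.013 * 0.952381
= 583.4276


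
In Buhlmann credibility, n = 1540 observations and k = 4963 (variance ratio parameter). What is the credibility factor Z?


Z = n / (n + k)
= 1540 / (1540 + 4963)
= 1540 / 6503
= 0.2368


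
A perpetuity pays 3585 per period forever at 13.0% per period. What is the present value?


PV = PMT / i
= 3585 / 0.13
= 27576.9231


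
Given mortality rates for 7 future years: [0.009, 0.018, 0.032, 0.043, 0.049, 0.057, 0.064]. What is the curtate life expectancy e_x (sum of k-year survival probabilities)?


e_x = sum_{k=1}^{n} k_p_x
k_p_x values:
  1_p_x = 0.991
  2_p_x = 0.973162
  3_p_x = 0.942021
  4_p_x = 0.901514
  5_p_x = 0.85734
  6_p_x = 0.808471
  7_p_x = 0.756729
e_x = 6.2302


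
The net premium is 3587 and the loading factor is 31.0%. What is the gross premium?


Gross = net * (1 + loading)
= 3587 * (1 + 0.31)
= 3587 * 1.31
= 4698.97


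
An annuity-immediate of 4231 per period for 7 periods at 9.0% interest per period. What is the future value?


FV = PMT * ((1+i)^n - 1) / i
= 4231 * ((1.09)^7 - 1) / 0.09
= 4231 * (1.828039 - 1) / 0.09
= 38927.0391


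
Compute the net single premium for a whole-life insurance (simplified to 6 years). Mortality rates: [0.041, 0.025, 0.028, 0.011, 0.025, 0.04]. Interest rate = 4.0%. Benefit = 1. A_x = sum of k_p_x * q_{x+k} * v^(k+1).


v = 0.961538
Year 0: k_p_x=1.0, q=0.041, term=0.039423
Year 1: k_p_x=0.959, q=0.025, term=0.022166
Year 2: k_p_x=0.935025, q=0.028, term=0.023275
Year 3: k_p_x=0.908844, q=0.011, term=0.008546
Year 4: k_p_x=0.898847, q=0.025, term=0.01847
Year 5: k_p_x=0.876376, q=0.04, term=0.027705
A_x = 0.1396


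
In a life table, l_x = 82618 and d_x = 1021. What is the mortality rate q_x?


q_x = d_x / l_x
= 1021 / 82618
= 0.0124


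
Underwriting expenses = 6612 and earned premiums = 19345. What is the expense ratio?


Expense ratio = expenses / premiums
= 6612 / 19345
= 0.3418


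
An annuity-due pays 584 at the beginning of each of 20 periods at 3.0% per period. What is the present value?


PV_due = PMT * (1-(1+i)^(-n))/i * (1+i)
PV_immediate = 8688.4453
PV_due = 8688.4453 * 1.03
= 8949.0987


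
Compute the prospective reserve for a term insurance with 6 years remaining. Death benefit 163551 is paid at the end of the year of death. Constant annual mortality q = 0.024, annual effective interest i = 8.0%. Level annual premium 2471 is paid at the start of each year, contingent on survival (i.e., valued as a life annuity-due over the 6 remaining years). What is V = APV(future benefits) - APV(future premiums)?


v = 1/(1+i) = 0.925926
APV(future benefits) per unit = sum_{k=0}^{5} k_p_x * q * v^(k+1) = 0.10507
APV(future benefits) = 163551 * 0.10507 = 17184.2252
Life annuity-due factor ä_{x:6} = sum_{k=0}^{5} k_p_x * v^k = 4.728128
APV(future premiums) = 2471 * 4.728128 = 11683.2054
V = 17184.2252 - 11683.2054
= 5501.0198


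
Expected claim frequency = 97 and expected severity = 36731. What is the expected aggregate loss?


E[S] = E[N] * E[X]
= 97 * 36731
= 3.5629e+06


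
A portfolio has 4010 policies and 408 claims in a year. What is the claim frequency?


frequency = claims / policies
= 408 / 4010
= 0.1017


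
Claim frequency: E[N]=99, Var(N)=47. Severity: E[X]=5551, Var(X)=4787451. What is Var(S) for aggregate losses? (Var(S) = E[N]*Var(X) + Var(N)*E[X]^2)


Var(S) = E[N]*Var(X) + Var(N)*E[X]^2
= 99*4787451 + 47*5551^2
= 473957649 + 1448239247
= 1.9222e+09


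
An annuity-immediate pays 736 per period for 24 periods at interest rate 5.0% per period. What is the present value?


PV = PMT * (1 - (1+i)^(-n)) / i
= 736 * (1 - (1+0.05)^(-24)) / 0.05
= 736 * (1 - 0.310068) / 0.05
= 736 * 13.798642
= 10155.8004


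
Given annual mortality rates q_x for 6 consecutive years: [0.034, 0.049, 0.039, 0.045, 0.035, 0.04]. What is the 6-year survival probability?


p_k = 1 - q_k for each year
Survival = product of (1 - q_k)
= 0.966 * 0.951 * 0.961 * 0.955 * 0.965 * 0.96
= 0.7811


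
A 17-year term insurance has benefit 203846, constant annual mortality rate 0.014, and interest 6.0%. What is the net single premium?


NSP = benefit * sum_{k=0}^{n-1} k_p_x * q * v^(k+1)
With constant q=0.014, v=0.943396
Sum = 0.133905
NSP = 203846 * 0.133905
= 27295.9152


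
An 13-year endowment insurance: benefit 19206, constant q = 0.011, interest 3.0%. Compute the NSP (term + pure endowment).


Term component = 2113.9488
Pure endowment = 13_p_x * v^13 * benefit = 0.866068 * 0.680951 * 19206 = 11326.7364
NSP = 13440.6852


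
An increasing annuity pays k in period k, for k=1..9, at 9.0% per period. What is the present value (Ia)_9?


(Ia)_n = sum_{k=1}^{n} k * v^k, v = 1/(1+i)
v = 0.917431
Sum computed term by term:
(Ia)_9 = 26.5663


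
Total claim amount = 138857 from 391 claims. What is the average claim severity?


severity = total / number
= 138857 / 391
= 355.133


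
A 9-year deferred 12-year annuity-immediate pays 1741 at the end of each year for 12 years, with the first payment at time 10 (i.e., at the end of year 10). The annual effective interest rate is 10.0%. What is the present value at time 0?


PV at time 9 of the 12-year annuity-immediate:
a_n = 1741 * (1-(1+0.1)^(-12))/0.1 = 11862.6375
Discount back 9 years to time 0:
PV = 11862.6375 * (1+0.1)^(-9)
= 11862.6375 * 0.424098
= 5030.9163


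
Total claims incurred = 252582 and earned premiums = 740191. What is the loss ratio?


Loss ratio = claims / premiums
= 252582 / 740191
= 0.3412


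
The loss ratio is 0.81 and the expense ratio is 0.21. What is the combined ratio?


Combined ratio = loss ratio + expense ratio
= 0.81 + 0.21
= 1.02


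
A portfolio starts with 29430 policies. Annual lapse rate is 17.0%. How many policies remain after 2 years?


remaining = initial * (1 - lapse)^years
= 29430 * (1 - 0.17)^2
= 29430 * 0.6889
= 20274.327


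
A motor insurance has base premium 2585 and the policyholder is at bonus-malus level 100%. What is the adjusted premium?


adjusted = base * BM_level / 100
= 2585 * 100 / 100
= 2585 * 1.0
= 2585.0


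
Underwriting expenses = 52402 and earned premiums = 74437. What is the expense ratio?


Expense ratio = expenses / premiums
= 52402 / 74437
= 0.704


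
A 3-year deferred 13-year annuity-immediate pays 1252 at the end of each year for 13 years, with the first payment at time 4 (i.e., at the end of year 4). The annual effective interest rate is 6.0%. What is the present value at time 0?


PV at time 3 of the 13-year annuity-immediate:
a_n = 1252 * (1-(1+0.06)^(-13))/0.06 = 11083.5591
Discount back 3 years to time 0:
PV = 11083.5591 * (1+0.06)^(-3)
= 11083.5591 * 0.839619
= 9305.9699


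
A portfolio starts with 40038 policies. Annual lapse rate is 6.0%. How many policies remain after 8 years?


remaining = initial * (1 - lapse)^years
= 40038 * (1 - 0.06)^8
= 40038 * 0.609569
= 24405.9212


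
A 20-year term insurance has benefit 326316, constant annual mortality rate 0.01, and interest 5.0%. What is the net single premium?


NSP = benefit * sum_{k=0}^{n-1} k_p_x * q * v^(k+1)
With constant q=0.01, v=0.952381
Sum = 0.11529
NSP = 326316 * 0.11529
= 37620.9432


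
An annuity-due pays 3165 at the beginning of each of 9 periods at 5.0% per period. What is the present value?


PV_due = PMT * (1-(1+i)^(-n))/i * (1+i)
PV_immediate = 22496.2556
PV_due = 22496.2556 * 1.05
= 23621.0684


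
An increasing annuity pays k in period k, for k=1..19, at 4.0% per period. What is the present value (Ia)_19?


(Ia)_n = sum_{k=1}^{n} k * v^k, v = 1/(1+i)
v = 0.961538
Sum computed term by term:
(Ia)_19 = 116.0273


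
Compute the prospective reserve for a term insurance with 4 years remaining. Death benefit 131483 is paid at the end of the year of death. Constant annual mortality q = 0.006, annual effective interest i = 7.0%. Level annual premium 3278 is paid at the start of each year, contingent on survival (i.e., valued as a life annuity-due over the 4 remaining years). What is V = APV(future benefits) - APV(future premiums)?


v = 1/(1+i) = 0.934579
APV(future benefits) per unit = sum_{k=0}^{3} k_p_x * q * v^(k+1) = 0.020151
APV(future benefits) = 131483 * 0.020151 = 2649.557
Life annuity-due factor ä_{x:4} = sum_{k=0}^{3} k_p_x * v^k = 3.593653
APV(future premiums) = 3278 * 3.593653 = 11779.9957
V = 2649.557 - 11779.9957
= -9130.4388


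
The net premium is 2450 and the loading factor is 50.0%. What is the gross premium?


Gross = net * (1 + loading)
= 2450 * (1 + 0.5)
= 2450 * 1.5
= 3675.0


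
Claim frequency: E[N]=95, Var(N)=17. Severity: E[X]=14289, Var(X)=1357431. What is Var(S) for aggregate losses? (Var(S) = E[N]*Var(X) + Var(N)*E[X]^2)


Var(S) = E[N]*Var(X) + Var(N)*E[X]^2
= 95*1357431 + 17*14289^2
= 128955945 + 3470983857
= 3.5999e+09


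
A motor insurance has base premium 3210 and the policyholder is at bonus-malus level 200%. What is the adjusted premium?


adjusted = base * BM_level / 100
= 3210 * 200 / 100
= 3210 * 2.0
= 6420.0


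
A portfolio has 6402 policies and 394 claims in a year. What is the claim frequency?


frequency = claims / policies
= 394 / 6402
= 0.0615


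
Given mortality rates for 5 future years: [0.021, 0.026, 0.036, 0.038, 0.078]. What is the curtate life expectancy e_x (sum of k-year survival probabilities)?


e_x = sum_{k=1}^{n} k_p_x
k_p_x values:
  1_p_x = 0.979
  2_p_x = 0.953546
  3_p_x = 0.919218
  4_p_x = 0.884288
  5_p_x = 0.815314
e_x = 4.5514


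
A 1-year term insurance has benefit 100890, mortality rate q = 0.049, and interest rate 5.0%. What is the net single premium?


NSP = benefit * q * v
v = 1/(1+i) = 0.952381
NSP = 100890 * 0.049 * 0.952381
= 4708.2


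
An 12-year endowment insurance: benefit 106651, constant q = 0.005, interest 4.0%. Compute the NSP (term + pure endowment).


Term component = 4880.6481
Pure endowment = 12_p_x * v^12 * benefit = 0.941623 * 0.624597 * 106651 = 62725.1674
NSP = 67605.8155


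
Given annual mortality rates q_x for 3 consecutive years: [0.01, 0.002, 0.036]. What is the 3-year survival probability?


p_k = 1 - q_k for each year
Survival = product of (1 - q_k)
= 0.99 * 0.998 * 0.964
= 0.9525


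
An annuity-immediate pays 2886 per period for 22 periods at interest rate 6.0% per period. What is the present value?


PV = PMT * (1 - (1+i)^(-n)) / i
= 2886 * (1 - (1+0.06)^(-22)) / 0.06
= 2886 * (1 - 0.277505) / 0.06
= 2886 * 12.041582
= 34752.0048


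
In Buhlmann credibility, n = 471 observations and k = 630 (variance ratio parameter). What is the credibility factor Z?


Z = n / (n + k)
= 471 / (471 + 630)
= 471 / 1101
= 0.4278


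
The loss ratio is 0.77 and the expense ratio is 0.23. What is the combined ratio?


Combined ratio = loss ratio + expense ratio
= 0.77 + 0.23
= 1.0


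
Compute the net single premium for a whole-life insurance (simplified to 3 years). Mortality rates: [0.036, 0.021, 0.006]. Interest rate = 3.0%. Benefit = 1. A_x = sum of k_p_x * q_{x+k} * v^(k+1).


v = 0.970874
Year 0: k_p_x=1.0, q=0.036, term=0.034951
Year 1: k_p_x=0.964, q=0.021, term=0.019082
Year 2: k_p_x=0.943756, q=0.006, term=0.005182
A_x = 0.0592


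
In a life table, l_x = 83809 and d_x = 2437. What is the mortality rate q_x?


q_x = d_x / l_x
= 2437 / 83809
= 0.0291


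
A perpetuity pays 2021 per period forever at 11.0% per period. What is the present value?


PV = PMT / i
= 2021 / 0.11
= 18372.7273


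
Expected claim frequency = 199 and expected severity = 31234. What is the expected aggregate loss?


E[S] = E[N] * E[X]
= 199 * 31234
= 6.2156e+06


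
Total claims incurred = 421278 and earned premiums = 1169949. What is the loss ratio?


Loss ratio = claims / premiums
= 421278 / 1169949
= 0.3601


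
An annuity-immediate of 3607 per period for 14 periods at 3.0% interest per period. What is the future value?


FV = PMT * ((1+i)^n - 1) / i
= 3607 * ((1.03)^14 - 1) / 0.03
= 3607 * (1.51259 - 1) / 0.03
= 61630.3713


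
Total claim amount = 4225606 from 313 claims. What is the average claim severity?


severity = total / number
= 4225606 / 313
= 13500.3387


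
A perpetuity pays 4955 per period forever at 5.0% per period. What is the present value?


PV = PMT / i
= 4955 / 0.05
= 99100.0


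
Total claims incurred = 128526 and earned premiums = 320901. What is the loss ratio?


Loss ratio = claims / premiums
= 128526 / 320901
= 0.4005


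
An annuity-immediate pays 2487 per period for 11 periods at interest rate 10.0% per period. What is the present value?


PV = PMT * (1 - (1+i)^(-n)) / i
= 2487 * (1 - (1+0.1)^(-11)) / 0.1
= 2487 * (1 - 0.350494) / 0.1
= 2487 * 6.495061
= 16153.2167


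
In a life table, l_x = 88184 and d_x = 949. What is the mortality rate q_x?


q_x = d_x / l_x
= 949 / 88184
= 0.0108


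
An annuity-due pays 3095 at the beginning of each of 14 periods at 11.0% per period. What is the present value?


PV_due = PMT * (1-(1+i)^(-n))/i * (1+i)
PV_immediate = 21608.8729
PV_due = 21608.8729 * 1.11
= 23985.8489


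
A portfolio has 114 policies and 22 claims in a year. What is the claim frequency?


frequency = claims / policies
= 22 / 114
= 0.193


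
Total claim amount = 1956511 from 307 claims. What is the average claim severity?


severity = total / number
= 1956511 / 307
= 6373.0


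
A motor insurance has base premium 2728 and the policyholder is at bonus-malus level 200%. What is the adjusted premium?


adjusted = base * BM_level / 100
= 2728 * 200 / 100
= 2728 * 2.0
= 5456.0


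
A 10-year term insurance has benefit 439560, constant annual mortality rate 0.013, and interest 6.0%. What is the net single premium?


NSP = benefit * sum_{k=0}^{n-1} k_p_x * q * v^(k+1)
With constant q=0.013, v=0.943396
Sum = 0.090839
NSP = 439560 * 0.090839
= 39929.0301


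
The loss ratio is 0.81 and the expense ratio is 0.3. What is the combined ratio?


Combined ratio = loss ratio + expense ratio
= 0.81 + 0.3
= 1.11


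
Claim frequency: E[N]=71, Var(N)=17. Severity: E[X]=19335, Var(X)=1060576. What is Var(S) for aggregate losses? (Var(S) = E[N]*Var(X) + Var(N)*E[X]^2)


Var(S) = E[N]*Var(X) + Var(N)*E[X]^2
= 71*1060576 + 17*19335^2
= 75300896 + 6355317825
= 6.4306e+09


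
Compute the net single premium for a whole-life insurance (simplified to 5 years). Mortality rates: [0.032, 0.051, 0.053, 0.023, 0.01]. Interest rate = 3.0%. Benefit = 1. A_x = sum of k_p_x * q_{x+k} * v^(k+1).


v = 0.970874
Year 0: k_p_x=1.0, q=0.032, term=0.031068
Year 1: k_p_x=0.968, q=0.051, term=0.046534
Year 2: k_p_x=0.918632, q=0.053, term=0.044556
Year 3: k_p_x=0.869945, q=0.023, term=0.017777
Year 4: k_p_x=0.849936, q=0.01, term=0.007332
A_x = 0.1473


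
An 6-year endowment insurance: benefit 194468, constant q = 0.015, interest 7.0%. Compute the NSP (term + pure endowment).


Term component = 13432.8478
Pure endowment = 6_p_x * v^6 * benefit = 0.913308 * 0.666342 * 194468 = 118348.5291
NSP = 131781.3769


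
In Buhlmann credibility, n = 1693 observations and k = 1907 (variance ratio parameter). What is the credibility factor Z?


Z = n / (n + k)
= 1693 / (1693 + 1907)
= 1693 / 3600
= 0.4703


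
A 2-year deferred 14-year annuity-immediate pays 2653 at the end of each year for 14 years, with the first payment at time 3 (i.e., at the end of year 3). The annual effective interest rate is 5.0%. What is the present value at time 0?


PV at time 2 of the 14-year annuity-immediate:
a_n = 2653 * (1-(1+0.05)^(-14))/0.05 = 26261.0944
Discount back 2 years to time 0:
PV = 26261.0944 * (1+0.05)^(-2)
= 26261.0944 * 0.907029
= 23819.5868


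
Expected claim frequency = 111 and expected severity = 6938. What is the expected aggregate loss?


E[S] = E[N] * E[X]
= 111 * 6938
= 770118


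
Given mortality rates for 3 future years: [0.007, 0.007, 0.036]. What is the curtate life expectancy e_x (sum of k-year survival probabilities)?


e_x = sum_{k=1}^{n} k_p_x
k_p_x values:
  1_p_x = 0.993
  2_p_x = 0.986049
  3_p_x = 0.950551
e_x = 2.9296


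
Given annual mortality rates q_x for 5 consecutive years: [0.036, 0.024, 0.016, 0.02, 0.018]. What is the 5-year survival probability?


p_k = 1 - q_k for each year
Survival = product of (1 - q_k)
= 0.964 * 0.976 * 0.984 * 0.98 * 0.982
= 0.891


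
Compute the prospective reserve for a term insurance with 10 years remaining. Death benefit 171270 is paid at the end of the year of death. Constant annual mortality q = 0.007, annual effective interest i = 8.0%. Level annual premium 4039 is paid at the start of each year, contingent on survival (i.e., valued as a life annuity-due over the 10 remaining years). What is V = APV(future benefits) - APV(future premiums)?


v = 1/(1+i) = 0.925926
APV(future benefits) per unit = sum_{k=0}^{9} k_p_x * q * v^(k+1) = 0.045719
APV(future benefits) = 171270 * 0.045719 = 7830.3716
Life annuity-due factor ä_{x:10} = sum_{k=0}^{9} k_p_x * v^k = 7.053859
APV(future premiums) = 4039 * 7.053859 = 28490.5374
V = 7830.3716 - 28490.5374
= -20660.1658


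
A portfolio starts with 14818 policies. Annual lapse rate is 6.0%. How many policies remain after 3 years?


remaining = initial * (1 - lapse)^years
= 14818 * (1 - 0.06)^3
= 14818 * 0.830584
= 12307.5937


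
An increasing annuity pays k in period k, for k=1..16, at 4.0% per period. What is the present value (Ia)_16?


(Ia)_n = sum_{k=1}^{n} k * v^k, v = 1/(1+i)
v = 0.961538
Sum computed term by term:
(Ia)_16 = 89.3964


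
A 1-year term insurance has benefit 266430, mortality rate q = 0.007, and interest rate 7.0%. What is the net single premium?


NSP = benefit * q * v
v = 1/(1+i) = 0.934579
NSP = 266430 * 0.007 * 0.934579
= 1743.0


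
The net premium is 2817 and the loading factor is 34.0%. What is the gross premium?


Gross = net * (1 + loading)
= 2817 * (1 + 0.34)
= 2817 * 1.34
= 3774.78


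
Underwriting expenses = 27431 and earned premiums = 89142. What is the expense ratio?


Expense ratio = expenses / premiums
= 27431 / 89142
= 0.3077


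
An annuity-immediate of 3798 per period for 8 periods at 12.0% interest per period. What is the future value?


FV = PMT * ((1+i)^n - 1) / i
= 3798 * ((1.12)^8 - 1) / 0.12
= 3798 * (2.475963 - 1) / 0.12
= 46714.2345


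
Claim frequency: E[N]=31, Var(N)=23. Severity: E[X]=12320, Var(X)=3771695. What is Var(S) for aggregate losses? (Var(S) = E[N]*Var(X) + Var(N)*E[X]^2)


Var(S) = E[N]*Var(X) + Var(N)*E[X]^2
= 31*3771695 + 23*12320^2
= 116922545 + 3490995200
= 3.6079e+09


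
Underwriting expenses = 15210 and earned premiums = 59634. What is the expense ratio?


Expense ratio = expenses / premiums
= 15210 / 59634
= 0.2551


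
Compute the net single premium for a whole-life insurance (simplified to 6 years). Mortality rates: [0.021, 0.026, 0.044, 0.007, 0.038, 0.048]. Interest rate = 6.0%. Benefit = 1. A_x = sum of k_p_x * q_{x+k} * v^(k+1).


v = 0.943396
Year 0: k_p_x=1.0, q=0.021, term=0.019811
Year 1: k_p_x=0.979, q=0.026, term=0.022654
Year 2: k_p_x=0.953546, q=0.044, term=0.035227
Year 3: k_p_x=0.91159, q=0.007, term=0.005054
Year 4: k_p_x=0.905209, q=0.038, term=0.025704
Year 5: k_p_x=0.870811, q=0.048, term=0.029467
A_x = 0.1379


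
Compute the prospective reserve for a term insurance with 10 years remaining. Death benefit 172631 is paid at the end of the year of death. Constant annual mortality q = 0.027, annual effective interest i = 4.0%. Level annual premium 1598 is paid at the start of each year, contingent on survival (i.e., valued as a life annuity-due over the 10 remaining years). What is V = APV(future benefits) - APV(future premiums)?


v = 1/(1+i) = 0.961538
APV(future benefits) per unit = sum_{k=0}^{9} k_p_x * q * v^(k+1) = 0.195931
APV(future benefits) = 172631 * 0.195931 = 33823.7488
Life annuity-due factor ä_{x:10} = sum_{k=0}^{9} k_p_x * v^k = 7.546968
APV(future premiums) = 1598 * 7.546968 = 12060.0555
V = 33823.7488 - 12060.0555
= 21763.6934


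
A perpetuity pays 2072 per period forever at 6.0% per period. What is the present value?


PV = PMT / i
= 2072 / 0.06
= 34533.3333


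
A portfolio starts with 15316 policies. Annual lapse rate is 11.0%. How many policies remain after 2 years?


remaining = initial * (1 - lapse)^years
= 15316 * (1 - 0.11)^2
= 15316 * 0.7921
= 12131.8036


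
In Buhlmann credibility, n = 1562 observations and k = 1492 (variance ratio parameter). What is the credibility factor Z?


Z = n / (n + k)
= 1562 / (1562 + 1492)
= 1562 / 3054
= 0.5115


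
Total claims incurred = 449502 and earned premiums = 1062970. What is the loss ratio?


Loss ratio = claims / premiums
= 449502 / 1062970
= 0.4229


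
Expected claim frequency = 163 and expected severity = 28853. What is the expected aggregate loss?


E[S] = E[N] * E[X]
= 163 * 28853
= 4.7030e+06


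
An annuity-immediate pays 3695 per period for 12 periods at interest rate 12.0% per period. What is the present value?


PV = PMT * (1 - (1+i)^(-n)) / i
= 3695 * (1 - (1+0.12)^(-12)) / 0.12
= 3695 * (1 - 0.256675) / 0.12
= 3695 * 6.194374
= 22888.2128


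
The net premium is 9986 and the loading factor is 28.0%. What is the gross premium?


Gross = net * (1 + loading)
= 9986 * (1 + 0.28)
= 9986 * 1.28
= 12782.08


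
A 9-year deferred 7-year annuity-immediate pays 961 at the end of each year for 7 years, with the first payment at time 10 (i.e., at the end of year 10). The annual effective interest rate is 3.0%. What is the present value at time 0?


PV at time 9 of the 7-year annuity-immediate:
a_n = 961 * (1-(1+0.03)^(-7))/0.03 = 5987.3019
Discount back 9 years to time 0:
PV = 5987.3019 * (1+0.03)^(-9)
= 5987.3019 * 0.766417
= 4588.7684


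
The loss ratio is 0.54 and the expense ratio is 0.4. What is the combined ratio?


Combined ratio = loss ratio + expense ratio
= 0.54 + 0.4
= 0.94


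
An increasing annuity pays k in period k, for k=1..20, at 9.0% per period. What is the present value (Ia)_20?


(Ia)_n = sum_{k=1}^{n} k * v^k, v = 1/(1+i)
v = 0.917431
Sum computed term by term:
(Ia)_20 = 70.9055


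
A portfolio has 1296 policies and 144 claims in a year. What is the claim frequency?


frequency = claims / policies
= 144 / 1296
= 0.1111


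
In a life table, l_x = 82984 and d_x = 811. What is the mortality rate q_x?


q_x = d_x / l_x
= 811 / 82984
= 0.0098


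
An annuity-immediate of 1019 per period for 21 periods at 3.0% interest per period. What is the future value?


FV = PMT * ((1+i)^n - 1) / i
= 1019 * ((1.03)^21 - 1) / 0.03
= 1019 * (1.860295 - 1) / 0.03
= 29221.339


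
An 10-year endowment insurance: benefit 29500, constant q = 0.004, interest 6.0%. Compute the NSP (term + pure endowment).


Term component = 854.6578
Pure endowment = 10_p_x * v^10 * benefit = 0.960712 * 0.558395 * 29500 = 15825.4748
NSP = 16680.1326


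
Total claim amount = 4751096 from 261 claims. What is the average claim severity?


severity = total / number
= 4751096 / 261
= 18203.433


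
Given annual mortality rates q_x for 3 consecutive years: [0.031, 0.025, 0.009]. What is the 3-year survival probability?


p_k = 1 - q_k for each year
Survival = product of (1 - q_k)
= 0.969 * 0.975 * 0.991
= 0.9363


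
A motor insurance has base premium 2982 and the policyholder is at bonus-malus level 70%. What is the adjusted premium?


adjusted = base * BM_level / 100
= 2982 * 70 / 100
= 2982 * 0.7
= 2087.4


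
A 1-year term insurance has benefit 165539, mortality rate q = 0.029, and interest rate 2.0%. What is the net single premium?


NSP = benefit * q * v
v = 1/(1+i) = 0.980392
NSP = 165539 * 0.029 * 0.980392
= 4706.501


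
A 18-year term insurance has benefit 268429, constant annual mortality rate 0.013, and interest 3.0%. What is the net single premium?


NSP = benefit * sum_{k=0}^{n-1} k_p_x * q * v^(k+1)
With constant q=0.013, v=0.970874
Sum = 0.162008
NSP = 268429 * 0.162008
= 43487.5145


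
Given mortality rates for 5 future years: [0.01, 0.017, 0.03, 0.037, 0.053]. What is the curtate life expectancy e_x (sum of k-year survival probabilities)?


e_x = sum_{k=1}^{n} k_p_x
k_p_x values:
  1_p_x = 0.99
  2_p_x = 0.97317
  3_p_x = 0.943975
  4_p_x = 0.909048
  5_p_x = 0.860868
e_x = 4.6771


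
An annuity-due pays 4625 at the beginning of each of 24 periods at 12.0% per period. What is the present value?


PV_due = PMT * (1-(1+i)^(-n))/i * (1+i)
PV_immediate = 36002.4606
PV_due = 36002.4606 * 1.12
= 40322.7559


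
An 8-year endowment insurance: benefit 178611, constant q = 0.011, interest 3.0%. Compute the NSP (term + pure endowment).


Term component = 13295.0417
Pure endowment = 8_p_x * v^8 * benefit = 0.915314 * 0.789409 * 178611 = 129056.7538
NSP = 142351.7955


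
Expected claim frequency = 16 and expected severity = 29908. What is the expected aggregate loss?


E[S] = E[N] * E[X]
= 16 * 29908
= 478528


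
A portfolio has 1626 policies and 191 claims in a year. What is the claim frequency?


frequency = claims / policies
= 191 / 1626
= 0.1175


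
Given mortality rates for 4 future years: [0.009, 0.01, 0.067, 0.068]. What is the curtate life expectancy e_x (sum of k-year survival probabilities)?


e_x = sum_{k=1}^{n} k_p_x
k_p_x values:
  1_p_x = 0.991
  2_p_x = 0.98109
  3_p_x = 0.915357
  4_p_x = 0.853113
e_x = 3.7406


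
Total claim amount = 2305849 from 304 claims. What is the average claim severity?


severity = total / number
= 2305849 / 304
= 7585.0296


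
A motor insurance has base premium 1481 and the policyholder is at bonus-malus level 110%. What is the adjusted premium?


adjusted = base * BM_level / 100
= 1481 * 110 / 100
= 1481 * 1.1
= 1629.1


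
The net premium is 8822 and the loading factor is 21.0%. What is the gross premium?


Gross = net * (1 + loading)
= 8822 * (1 + 0.21)
= 8822 * 1.21
= 10674.62


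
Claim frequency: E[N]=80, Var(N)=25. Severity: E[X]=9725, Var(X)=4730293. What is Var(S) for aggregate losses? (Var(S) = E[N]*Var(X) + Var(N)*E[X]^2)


Var(S) = E[N]*Var(X) + Var(N)*E[X]^2
= 80*4730293 + 25*9725^2
= 378423440 + 2364390625
= 2.7428e+09


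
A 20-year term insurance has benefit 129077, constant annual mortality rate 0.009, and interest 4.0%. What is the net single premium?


NSP = benefit * sum_{k=0}^{n-1} k_p_x * q * v^(k+1)
With constant q=0.009, v=0.961538
Sum = 0.113713
NSP = 129077 * 0.113713
= 14677.7325


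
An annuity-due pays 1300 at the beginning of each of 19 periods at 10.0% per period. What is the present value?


PV_due = PMT * (1-(1+i)^(-n))/i * (1+i)
PV_immediate = 10874.3961
PV_due = 10874.3961 * 1.1
= 11961.8357


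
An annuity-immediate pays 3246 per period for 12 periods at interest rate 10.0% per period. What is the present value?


PV = PMT * (1 - (1+i)^(-n)) / i
= 3246 * (1 - (1+0.1)^(-12)) / 0.1
= 3246 * (1 - 0.318631) / 0.1
= 3246 * 6.813692
= 22117.2437


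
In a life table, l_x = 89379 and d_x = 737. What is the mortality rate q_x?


q_x = d_x / l_x
= 737 / 89379
= 0.0082


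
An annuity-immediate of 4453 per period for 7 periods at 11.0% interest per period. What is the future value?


FV = PMT * ((1+i)^n - 1) / i
= 4453 * ((1.11)^7 - 1) / 0.11
= 4453 * (2.07616 - 1) / 0.11
= 43564.9196


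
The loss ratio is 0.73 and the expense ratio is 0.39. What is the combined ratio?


Combined ratio = loss ratio + expense ratio
= 0.73 + 0.39
= 1.12


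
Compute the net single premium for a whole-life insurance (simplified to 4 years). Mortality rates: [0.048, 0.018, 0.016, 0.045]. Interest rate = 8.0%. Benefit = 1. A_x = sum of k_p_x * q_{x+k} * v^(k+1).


v = 0.925926
Year 0: k_p_x=1.0, q=0.048, term=0.044444
Year 1: k_p_x=0.952, q=0.018, term=0.014691
Year 2: k_p_x=0.934864, q=0.016, term=0.011874
Year 3: k_p_x=0.919906, q=0.045, term=0.030427
A_x = 0.1014


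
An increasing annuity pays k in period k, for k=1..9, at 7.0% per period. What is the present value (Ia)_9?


(Ia)_n = sum_{k=1}^{n} k * v^k, v = 1/(1+i)
v = 0.934579
Sum computed term by term:
(Ia)_9 = 29.6556


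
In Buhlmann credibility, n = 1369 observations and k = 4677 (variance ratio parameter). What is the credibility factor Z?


Z = n / (n + k)
= 1369 / (1369 + 4677)
= 1369 / 6046
= 0.2264


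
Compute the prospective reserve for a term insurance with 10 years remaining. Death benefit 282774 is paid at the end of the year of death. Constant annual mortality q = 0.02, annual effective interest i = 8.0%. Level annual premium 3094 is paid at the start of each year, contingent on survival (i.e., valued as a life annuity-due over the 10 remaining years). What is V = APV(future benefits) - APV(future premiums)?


v = 1/(1+i) = 0.925926
APV(future benefits) per unit = sum_{k=0}^{9} k_p_x * q * v^(k+1) = 0.124307
APV(future benefits) = 282774 * 0.124307 = 35150.9118
Life annuity-due factor ä_{x:10} = sum_{k=0}^{9} k_p_x * v^k = 6.712602
APV(future premiums) = 3094 * 6.712602 = 20768.7897
V = 35150.9118 - 20768.7897
= 14382.1221


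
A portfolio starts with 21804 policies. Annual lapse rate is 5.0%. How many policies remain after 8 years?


remaining = initial * (1 - lapse)^years
= 21804 * (1 - 0.05)^8
= 21804 * 0.66342
= 14465.2191


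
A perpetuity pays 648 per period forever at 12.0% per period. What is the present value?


PV = PMT / i
= 648 / 0.12
= 5400.0


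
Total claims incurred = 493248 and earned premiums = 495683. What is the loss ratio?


Loss ratio = claims / premiums
= 493248 / 495683
= 0.9951


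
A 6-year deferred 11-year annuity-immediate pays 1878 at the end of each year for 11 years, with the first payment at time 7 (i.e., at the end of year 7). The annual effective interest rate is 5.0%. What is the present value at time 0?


PV at time 6 of the 11-year annuity-immediate:
a_n = 1878 * (1-(1+0.05)^(-11))/0.05 = 15599.4459
Discount back 6 years to time 0:
PV = 15599.4459 * (1+0.05)^(-6)
= 15599.4459 * 0.746215
= 11640.5467


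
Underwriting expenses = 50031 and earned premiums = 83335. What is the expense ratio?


Expense ratio = expenses / premiums
= 50031 / 83335
= 0.6004


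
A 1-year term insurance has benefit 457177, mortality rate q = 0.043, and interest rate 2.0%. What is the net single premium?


NSP = benefit * q * v
v = 1/(1+i) = 0.980392
NSP = 457177 * 0.043 * 0.980392
= 19273.148


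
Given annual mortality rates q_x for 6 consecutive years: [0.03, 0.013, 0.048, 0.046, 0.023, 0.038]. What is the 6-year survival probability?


p_k = 1 - q_k for each year
Survival = product of (1 - q_k)
= 0.97 * 0.987 * 0.952 * 0.954 * 0.977 * 0.962
= 0.8172


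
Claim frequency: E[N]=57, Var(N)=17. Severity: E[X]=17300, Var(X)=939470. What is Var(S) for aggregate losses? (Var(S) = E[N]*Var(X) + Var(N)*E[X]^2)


Var(S) = E[N]*Var(X) + Var(N)*E[X]^2
= 57*939470 + 17*17300^2
= 53549790 + 5087930000
= 5.1415e+09


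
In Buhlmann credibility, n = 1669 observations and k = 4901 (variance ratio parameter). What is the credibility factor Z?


Z = n / (n + k)
= 1669 / (1669 + 4901)
= 1669 / 6570
= 0.254


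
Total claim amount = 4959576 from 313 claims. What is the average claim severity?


severity = total / number
= 4959576 / 313
= 15845.2907


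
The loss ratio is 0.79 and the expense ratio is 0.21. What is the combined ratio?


Combined ratio = loss ratio + expense ratio
= 0.79 + 0.21
= 1.0


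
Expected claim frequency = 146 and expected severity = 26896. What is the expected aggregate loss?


E[S] = E[N] * E[X]
= 146 * 26896
= 3.9268e+06


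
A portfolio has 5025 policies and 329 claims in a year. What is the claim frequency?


frequency = claims / policies
= 329 / 5025
= 0.0655


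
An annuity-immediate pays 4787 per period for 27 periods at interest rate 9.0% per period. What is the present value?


PV = PMT * (1 - (1+i)^(-n)) / i
= 4787 * (1 - (1+0.09)^(-27)) / 0.09
= 4787 * (1 - 0.097608) / 0.09
= 4787 * 10.02658
= 47997.2381


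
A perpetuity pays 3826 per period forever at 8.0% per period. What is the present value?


PV = PMT / i
= 3826 / 0.08
= 47825.0


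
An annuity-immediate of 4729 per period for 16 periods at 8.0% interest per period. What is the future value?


FV = PMT * ((1+i)^n - 1) / i
= 4729 * ((1.08)^16 - 1) / 0.08
= 4729 * (3.425943 - 1) / 0.08
= 143403.5345


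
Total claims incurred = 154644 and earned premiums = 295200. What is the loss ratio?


Loss ratio = claims / premiums
= 154644 / 295200
= 0.5239


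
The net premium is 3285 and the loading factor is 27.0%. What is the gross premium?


Gross = net * (1 + loading)
= 3285 * (1 + 0.27)
= 3285 * 1.27
= 4171.95


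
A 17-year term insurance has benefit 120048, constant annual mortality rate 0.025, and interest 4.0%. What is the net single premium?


NSP = benefit * sum_{k=0}^{n-1} k_p_x * q * v^(k+1)
With constant q=0.025, v=0.961538
Sum = 0.256223
NSP = 120048 * 0.256223
= 30759.0911


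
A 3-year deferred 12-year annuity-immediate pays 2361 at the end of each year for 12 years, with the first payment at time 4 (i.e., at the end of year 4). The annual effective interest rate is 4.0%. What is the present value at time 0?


PV at time 3 of the 12-year annuity-immediate:
a_n = 2361 * (1-(1+0.04)^(-12))/0.04 = 22158.1591
Discount back 3 years to time 0:
PV = 22158.1591 * (1+0.04)^(-3)
= 22158.1591 * 0.888996
= 19698.5228


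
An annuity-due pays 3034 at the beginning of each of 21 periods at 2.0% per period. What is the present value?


PV_due = PMT * (1-(1+i)^(-n))/i * (1+i)
PV_immediate = 51612.0086
PV_due = 51612.0086 * 1.02
= 52644.2488


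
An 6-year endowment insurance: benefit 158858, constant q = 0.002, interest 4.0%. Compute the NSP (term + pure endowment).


Term component = 1657.5846
Pure endowment = 6_p_x * v^6 * benefit = 0.98806 * 0.790315 * 158858 = 124048.7243
NSP = 125706.3089


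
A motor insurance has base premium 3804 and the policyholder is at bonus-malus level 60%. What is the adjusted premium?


adjusted = base * BM_level / 100
= 3804 * 60 / 100
= 3804 * 0.6
= 2282.4


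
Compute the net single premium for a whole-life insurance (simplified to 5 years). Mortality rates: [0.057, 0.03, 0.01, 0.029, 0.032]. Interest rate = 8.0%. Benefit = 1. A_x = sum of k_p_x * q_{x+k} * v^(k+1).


v = 0.925926
Year 0: k_p_x=1.0, q=0.057, term=0.052778
Year 1: k_p_x=0.943, q=0.03, term=0.024254
Year 2: k_p_x=0.91471, q=0.01, term=0.007261
Year 3: k_p_x=0.905563, q=0.029, term=0.019303
Year 4: k_p_x=0.879302, q=0.032, term=0.01915
A_x = 0.1227


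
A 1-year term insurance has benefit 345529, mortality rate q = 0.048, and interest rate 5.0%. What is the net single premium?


NSP = benefit * q * v
v = 1/(1+i) = 0.952381
NSP = 345529 * 0.048 * 0.952381
= 15795.6114


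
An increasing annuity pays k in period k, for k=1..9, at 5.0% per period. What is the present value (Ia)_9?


(Ia)_n = sum_{k=1}^{n} k * v^k, v = 1/(1+i)
v = 0.952381
Sum computed term by term:
(Ia)_9 = 33.2347


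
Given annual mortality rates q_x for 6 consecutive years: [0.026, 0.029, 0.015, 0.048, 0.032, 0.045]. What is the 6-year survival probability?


p_k = 1 - q_k for each year
Survival = product of (1 - q_k)
= 0.974 * 0.971 * 0.985 * 0.952 * 0.968 * 0.955
= 0.8198


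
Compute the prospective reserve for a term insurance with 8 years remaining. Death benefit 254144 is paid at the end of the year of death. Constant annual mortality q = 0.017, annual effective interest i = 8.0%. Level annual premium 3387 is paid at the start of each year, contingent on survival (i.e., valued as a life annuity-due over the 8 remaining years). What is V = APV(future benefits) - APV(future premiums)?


v = 1/(1+i) = 0.925926
APV(future benefits) per unit = sum_{k=0}^{7} k_p_x * q * v^(k+1) = 0.092708
APV(future benefits) = 254144 * 0.092708 = 23561.2004
Life annuity-due factor ä_{x:8} = sum_{k=0}^{7} k_p_x * v^k = 5.889689
APV(future premiums) = 3387 * 5.889689 = 19948.3777
V = 23561.2004 - 19948.3777
= 3612.8227


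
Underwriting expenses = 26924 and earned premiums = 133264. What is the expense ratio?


Expense ratio = expenses / premiums
= 26924 / 133264
= 0.202


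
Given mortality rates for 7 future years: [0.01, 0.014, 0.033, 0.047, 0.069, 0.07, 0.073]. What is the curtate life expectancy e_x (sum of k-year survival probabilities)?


e_x = sum_{k=1}^{n} k_p_x
k_p_x values:
  1_p_x = 0.99
  2_p_x = 0.97614
  3_p_x = 0.943927
  4_p_x = 0.899563
  5_p_x = 0.837493
  6_p_x = 0.778868
  7_p_x = 0.722011
e_x = 6.148


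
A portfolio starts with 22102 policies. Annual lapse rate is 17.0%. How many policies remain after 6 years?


remaining = initial * (1 - lapse)^years
= 22102 * (1 - 0.17)^6
= 22102 * 0.32694
= 7226.0361
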